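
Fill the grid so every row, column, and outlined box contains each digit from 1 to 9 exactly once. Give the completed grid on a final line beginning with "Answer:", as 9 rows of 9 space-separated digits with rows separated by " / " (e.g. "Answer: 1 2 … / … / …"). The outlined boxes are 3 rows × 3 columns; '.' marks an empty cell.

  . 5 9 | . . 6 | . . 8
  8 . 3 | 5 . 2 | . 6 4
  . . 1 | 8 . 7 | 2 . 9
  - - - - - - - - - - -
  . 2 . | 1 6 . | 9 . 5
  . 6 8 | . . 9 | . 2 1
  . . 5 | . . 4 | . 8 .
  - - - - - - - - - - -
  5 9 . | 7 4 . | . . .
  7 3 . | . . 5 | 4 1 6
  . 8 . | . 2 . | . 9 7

Step 1. [r5c4∈{3}] nothing but 3 survives at r5c4 ⇒ r5c4=3.
Step 2. [r7c8∈{3}] only 3 remains possible at r7c8 ⇒ r7c8=3.
Step 3. [r5c1∈{4}] nothing but 4 survives at r5c1, so r5c1=4.
Step 4. [r5c7∈{7}] only 7 remains possible at r5c7. So r5c7=7.
Step 5. [r9c1∈{1,6}] across box 7, 1 lands solely at r9c1, so r9c1=1.
Step 6. [r1c7∈{1,3}] r1c7 is the only open cell in box 3 admitting 3. So r1c7=3.
Step 7. [r7c3∈{2,6}] across row 7, 6 lands solely at r7c3, so r7c3=6.
Step 8. [r2c5∈{1,9}] row 2 places 9 nowhere but r2c5. So r2c5=9.
Step 9. [r6c9∈{3}] only 3 remains possible at r6c9. So r6c9=3.
Step 10. [r7c6∈{1,8}] 1 has one home in row 7: r7c6 ⇒ r7c6=1.
Step 11. [r4c3∈{7}] r4c3 has the single candidate 7, so r4c3=7.
Step 12. [r9c7∈{5}] nothing but 5 survives at r9c7. So r9c7=5.
Step 13. [r8c3∈{2}] nothing but 2 survives at r8c3. So r8c3=2.
Step 14. [r9c4∈{6}] r9c4 is down to just 6, so r9c4=6.
Step 15. [r4c1∈{3}] only 3 remains possible at r4c1. So r4c1=3.
Step 16. [r2c7∈{1}] nothing but 1 survives at r2c7. So r2c7=1.
Step 17. [r6c7∈{6}] r6c7 is down to just 6. So r6c7=6.
Step 18. [r8c4∈{9}] nothing but 9 survives at r8c4 ⇒ r8c4=9.
Step 19. [r3c5∈{3}] r3c5's peers cover all but 3. So r3c5=3.
Step 20. [r1c4∈{4}] nothing but 4 survives at r1c4. So r1c4=4.
Step 21. [r5c5∈{5}] nothing but 5 survives at r5c5, so r5c5=5.
Step 22. [r4c8∈{4}] r4c8's peers cover all but 4 ⇒ r4c8=4.
Step 23. [r2c2∈{7}] r2c2's peers cover all but 7 ⇒ r2c2=7.
Step 24. [r6c5∈{7}] only 7 remains possible at r6c5. So r6c5=7.
Step 25. [r6c1∈{9}] r6c1 is down to just 9, so r6c1=9.
Step 26. [r3c8∈{5}] r3c8's peers cover all but 5. So r3c8=5.
Step 27. [r7c9∈{2}] r7c9 has the single candidate 2, so r7c9=2.
Step 28. [r3c2∈{4}] r3c2 has the single candidate 4. So r3c2=4.
Step 29. [r1c8∈{7}] r1c8 is down to just 7. So r1c8=7.
Step 30. [r1c1∈{2}] only 2 remains possible at r1c1. So r1c1=2.
Step 31. [r3c1∈{6}] r3c1's peers cover all but 6, so r3c1=6.
Step 32. [r7c7∈{8}] r7c7 has the single candidate 8. So r7c7=8.
Step 33. [r1c5∈{1}] only 1 remains possible at r1c5 ⇒ r1c5=1.
Step 34. [r6c2∈{1}] nothing but 1 survives at r6c2 ⇒ r6c2=1.
Step 35. [r9c6∈{3}] nothing but 3 survives at r9c6, so r9c6=3.
Step 36. [r9c3∈{4}] r9c3 is down to just 4 ⇒ r9c3=4.
Step 37. [r4c6∈{8}] r4c6 has the single candidate 8, so r4c6=8.
Step 38. [r6c4∈{2}] only 2 remains possible at r6c4, so r6c4=2.
Step 39. [r8c5∈{8}] r8c5's peers cover all but 8. So r8c5=8.

Answer: 2 5 9 4 1 6 3 7 8 / 8 7 3 5 9 2 1 6 4 / 6 4 1 8 3 7 2 5 9 / 3 2 7 1 6 8 9 4 5 / 4 6 8 3 5 9 7 2 1 / 9 1 5 2 7 4 6 8 3 / 5 9 6 7 4 1 8 3 2 / 7 3 2 9 8 5 4 1 6 / 1 8 4 6 2 3 5 9 7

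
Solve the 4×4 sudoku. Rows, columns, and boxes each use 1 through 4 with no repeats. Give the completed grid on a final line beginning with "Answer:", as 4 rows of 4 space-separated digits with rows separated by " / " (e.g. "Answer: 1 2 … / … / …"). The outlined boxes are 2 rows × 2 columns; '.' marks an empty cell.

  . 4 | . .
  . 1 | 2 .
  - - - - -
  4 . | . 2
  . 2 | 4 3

Step 1. [r1c3∈{1,3}] r1c3 is the only open cell in col 3 admitting 3, so r1c3=3.
Step 2. [r3c3∈{1}] r3c3's peers cover all but 1, so r3c3=1.
Step 3. [r3c2∈{3}] r3c2's peers cover all but 3. So r3c2=3.
Step 4. [r1c1∈{2}] nothing but 2 survives at r1c1. So r1c1=2.
Step 5. [r2c4∈{4}] r2c4 has the single candidate 4, so r2c4=4.
Step 6. [r1c4∈{1}] only 1 remains possible at r1c4. So r1c4=1.
Step 7. [r4c1∈{1}] r4c1 has the single candidate 1. So r4c1=1.
Step 8. [r2c1∈{3}] r2c1's peers cover all but 3 ⇒ r2c1=3.

Answer: 2 4 3 1 / 3 1 2 4 / 4 3 1 2 / 1 2 4 3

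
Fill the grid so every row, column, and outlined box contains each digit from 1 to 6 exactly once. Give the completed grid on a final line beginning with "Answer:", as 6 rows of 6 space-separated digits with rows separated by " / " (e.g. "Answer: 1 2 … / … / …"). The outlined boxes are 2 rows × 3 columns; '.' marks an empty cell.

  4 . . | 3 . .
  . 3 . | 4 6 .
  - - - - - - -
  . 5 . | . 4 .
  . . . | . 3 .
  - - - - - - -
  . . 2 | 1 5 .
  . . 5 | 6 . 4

Step 1. [r2c3∈{1}] nothing but 1 survives at r2c3. So r2c3=1.
Step 2. [r1c6∈{1,2,5}] in row 1, 5 fits only at r1c6. So r1c6=5.
Step 3. [r3c4∈{2}] r3c4's peers cover all but 2 ⇒ r3c4=2.
Step 4. [r1c3∈{6}] only 6 remains possible at r1c3 ⇒ r1c3=6.
Step 5. [r6c1∈{1,3}] r6c1 is the only open cell in row 6 admitting 3, so r6c1=3.
Step 6. [r1c2∈{2}] r1c2's peers cover all but 2. So r1c2=2.
Step 7. [r5c1∈{6}] r5c1 has the single candidate 6, so r5c1=6.
Step 8. [r3c1∈{1}] nothing but 1 survives at r3c1. So r3c1=1.
Step 9. [r4c2∈{4,6}] 6 has one home in col 2: r4c2. So r4c2=6.
Step 10. [r3c6∈{6}] r3c6 has the single candidate 6 ⇒ r3c6=6.
Step 11. [r5c2∈{4}] only 4 remains possible at r5c2 ⇒ r5c2=4.
Step 12. [r1c5∈{1}] r1c5 has the single candidate 1, so r1c5=1.
Step 13. [r2c1∈{5}] r2c1's peers cover all but 5. So r2c1=5.
Step 14. [r4c4∈{5}] nothing but 5 survives at r4c4 ⇒ r4c4=5.
Step 15. [r6c5∈{2}] r6c5's peers cover all but 2. So r6c5=2.
Step 16. [r2c6∈{2}] only 2 remains possible at r2c6, so r2c6=2.
Step 17. [r3c3∈{3}] only 3 remains possible at r3c3 ⇒ r3c3=3.
Step 18. [r5c6∈{3}] r5c6 has the single candidate 3 ⇒ r5c6=3.
Step 19. [r4c1∈{2}] r4c1 has the single candidate 2. So r4c1=2.
Step 20. [r4c3∈{4}] r4c3 has the single candidate 4, so r4c3=4.
Step 21. [r6c2∈{1}] r6c2's peers cover all but 1. So r6c2=1.
Step 22. [r4c6∈{1}] r4c6's peers cover all but 1 ⇒ r4c6=1.

Answer: 4 2 6 3 1 5 / 5 3 1 4 6 2 / 1 5 3 2 4 6 / 2 6 4 5 3 1 / 6 4 2 1 5 3 / 3 1 5 6 2 4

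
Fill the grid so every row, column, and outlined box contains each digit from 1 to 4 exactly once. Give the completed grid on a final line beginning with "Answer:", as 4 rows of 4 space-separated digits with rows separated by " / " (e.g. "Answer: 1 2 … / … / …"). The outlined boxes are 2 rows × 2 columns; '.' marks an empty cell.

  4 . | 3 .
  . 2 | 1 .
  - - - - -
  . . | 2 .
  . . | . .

Step 1. [r4c3∈{4}] nothing but 4 survives at r4c3. So r4c3=4.
Step 2. [r4c1∈{1,2,3}] r4c1 is the only open cell in row 4 admitting 2 ⇒ r4c1=2.
Step 3. [r3c1∈{1,3}] 1 has one home in col 1: r3c1. So r3c1=1.
Step 4. [r4c2∈{3}] r4c2's peers cover all but 3 ⇒ r4c2=3.
Step 5. [r4c4∈{1}] r4c4 has the single candidate 1. So r4c4=1.
Step 6. [r2c4∈{4}] only 4 remains possible at r2c4. So r2c4=4.
Step 7. [r3c2∈{4}] only 4 remains possible at r3c2. So r3c2=4.
Step 8. [r2c1∈{3}] r2c1 is down to just 3. So r2c1=3.
Step 9. [r1c4∈{2}] nothing but 2 survives at r1c4. So r1c4=2.
Step 10. [r3c4∈{3}] only 3 remains possible at r3c4, so r3c4=3.
Step 11. [r1c2∈{1}] nothing but 1 survives at r1c2 ⇒ r1c2=1.

Answer: 4 1 3 2 / 3 2 1 4 / 1 4 2 3 / 2 3 4 1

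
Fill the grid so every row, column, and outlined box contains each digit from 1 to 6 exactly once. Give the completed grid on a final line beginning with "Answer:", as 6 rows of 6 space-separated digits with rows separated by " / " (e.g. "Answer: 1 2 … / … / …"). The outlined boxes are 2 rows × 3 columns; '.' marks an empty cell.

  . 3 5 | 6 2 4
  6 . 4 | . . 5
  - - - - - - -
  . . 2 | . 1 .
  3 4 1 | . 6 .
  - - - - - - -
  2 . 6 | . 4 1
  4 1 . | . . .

Step 1. [r5c4∈{3,5}] in row 5, 3 fits only at r5c4. So r5c4=3.
Step 2. [r4c4∈{2,5}] in row 4, 5 fits only at r4c4 ⇒ r4c4=5.
Step 3. [r3c2∈{5,6}] r3c2 is the only open cell in row 3 admitting 6, so r3c2=6.
Step 4. [r6c4∈{2}] r6c4 is down to just 2, so r6c4=2.
Step 5. [r2c4∈{1}] r2c4 has the single candidate 1, so r2c4=1.
Step 6. [r3c1∈{5}] only 5 remains possible at r3c1. So r3c1=5.
Step 7. [r3c4∈{4}] r3c4 is down to just 4 ⇒ r3c4=4.
Step 8. [r2c5∈{3}] r2c5 has the single candidate 3 ⇒ r2c5=3.
Step 9. [r3c6∈{3}] only 3 remains possible at r3c6 ⇒ r3c6=3.
Step 10. [r6c3∈{3}] r6c3 is down to just 3. So r6c3=3.
Step 11. [r2c2∈{2}] only 2 remains possible at r2c2. So r2c2=2.
Step 12. [r6c5∈{5}] only 5 remains possible at r6c5 ⇒ r6c5=5.
Step 13. [r1c1∈{1}] r1c1's peers cover all but 1. So r1c1=1.
Step 14. [r6c6∈{6}] only 6 remains possible at r6c6, so r6c6=6.
Step 15. [r4c6∈{2}] only 2 remains possible at r4c6. So r4c6=2.
Step 16. [r5c2∈{5}] r5c2's peers cover all but 5. So r5c2=5.

Answer: 1 3 5 6 2 4 / 6 2 4 1 3 5 / 5 6 2 4 1 3 / 3 4 1 5 6 2 / 2 5 6 3 4 1 / 4 1 3 2 5 6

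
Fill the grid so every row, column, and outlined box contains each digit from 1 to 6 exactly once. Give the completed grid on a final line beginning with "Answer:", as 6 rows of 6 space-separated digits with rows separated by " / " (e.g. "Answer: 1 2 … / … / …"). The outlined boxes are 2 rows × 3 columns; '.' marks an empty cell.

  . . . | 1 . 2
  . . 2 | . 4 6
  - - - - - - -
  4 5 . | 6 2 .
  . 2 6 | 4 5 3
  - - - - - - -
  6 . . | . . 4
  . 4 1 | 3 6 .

Step 1. [r5c2∈{3}] r5c2 has the single candidate 3, so r5c2=3.
Step 2. [r2c1∈{1,3,5}] in row 2, 3 fits only at r2c1 ⇒ r2c1=3.
Step 3. [r5c3∈{5}] only 5 remains possible at r5c3 ⇒ r5c3=5.
Step 4. [r5c4∈{2}] r5c4 has the single candidate 2, so r5c4=2.
Step 5. [r2c4∈{5}] r2c4's peers cover all but 5 ⇒ r2c4=5.
Step 6. [r6c1∈{2}] r6c1 is down to just 2. So r6c1=2.
Step 7. [r1c5∈{3}] only 3 remains possible at r1c5 ⇒ r1c5=3.
Step 8. [r1c3∈{4}] r1c3's peers cover all but 4 ⇒ r1c3=4.
Step 9. [r3c6∈{1}] nothing but 1 survives at r3c6, so r3c6=1.
Step 10. [r3c3∈{3}] r3c3 has the single candidate 3 ⇒ r3c3=3.
Step 11. [r1c2∈{6}] r1c2 has the single candidate 6, so r1c2=6.
Step 12. [r4c1∈{1}] nothing but 1 survives at r4c1, so r4c1=1.
Step 13. [r2c2∈{1}] only 1 remains possible at r2c2, so r2c2=1.
Step 14. [r6c6∈{5}] only 5 remains possible at r6c6 ⇒ r6c6=5.
Step 15. [r5c5∈{1}] r5c5's peers cover all but 1 ⇒ r5c5=1.
Step 16. [r1c1∈{5}] r1c1 is down to just 5. So r1c1=5.

Answer: 5 6 4 1 3 2 / 3 1 2 5 4 6 / 4 5 3 6 2 1 / 1 2 6 4 5 3 / 6 3 5 2 1 4 / 2 4 1 3 6 5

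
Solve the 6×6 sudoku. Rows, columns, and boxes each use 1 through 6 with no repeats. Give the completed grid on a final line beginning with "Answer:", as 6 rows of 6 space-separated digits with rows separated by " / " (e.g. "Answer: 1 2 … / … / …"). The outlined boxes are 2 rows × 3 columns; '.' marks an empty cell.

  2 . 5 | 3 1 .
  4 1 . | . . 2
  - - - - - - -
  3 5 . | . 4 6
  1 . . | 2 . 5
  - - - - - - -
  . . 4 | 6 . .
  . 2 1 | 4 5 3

Step 1. [r4c3∈{6}] r4c3's peers cover all but 6. So r4c3=6.
Step 2. [r3c3∈{2}] nothing but 2 survives at r3c3, so r3c3=2.
Step 3. [r5c1∈{5}] r5c1 has the single candidate 5. So r5c1=5.
Step 4. [r5c6∈{1}] only 1 remains possible at r5c6, so r5c6=1.
Step 5. [r1c6∈{4}] r1c6 is down to just 4. So r1c6=4.
Step 6. [r3c4∈{1}] nothing but 1 survives at r3c4. So r3c4=1.
Step 7. [r2c5∈{6}] r2c5 has the single candidate 6, so r2c5=6.
Step 8. [r6c1∈{6}] r6c1 has the single candidate 6 ⇒ r6c1=6.
Step 9. [r2c3∈{3}] nothing but 3 survives at r2c3 ⇒ r2c3=3.
Step 10. [r4c2∈{4}] r4c2 has the single candidate 4 ⇒ r4c2=4.
Step 11. [r5c2∈{3}] r5c2 has the single candidate 3. So r5c2=3.
Step 12. [r1c2∈{6}] r1c2 is down to just 6, so r1c2=6.
Step 13. [r2c4∈{5}] r2c4's peers cover all but 5, so r2c4=5.
Step 14. [r4c5∈{3}] r4c5's peers cover all but 3. So r4c5=3.
Step 15. [r5c5∈{2}] nothing but 2 survives at r5c5. So r5c5=2.

Answer: 2 6 5 3 1 4 / 4 1 3 5 6 2 / 3 5 2 1 4 6 / 1 4 6 2 3 5 / 5 3 4 6 2 1 / 6 2 1 4 5 3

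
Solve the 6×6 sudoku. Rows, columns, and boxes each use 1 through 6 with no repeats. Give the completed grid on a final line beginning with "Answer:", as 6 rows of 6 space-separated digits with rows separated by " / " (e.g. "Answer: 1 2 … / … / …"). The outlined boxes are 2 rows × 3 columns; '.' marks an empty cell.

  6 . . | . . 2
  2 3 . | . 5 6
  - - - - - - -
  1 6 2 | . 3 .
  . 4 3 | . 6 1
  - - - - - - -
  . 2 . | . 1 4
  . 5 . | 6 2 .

Step 1. [r1c2∈{1}] nothing but 1 survives at r1c2 ⇒ r1c2=1.
Step 2. [r5c4∈{3,5}] in row 5, 5 fits only at r5c4. So r5c4=5.
Step 3. [r1c5∈{4}] r1c5's peers cover all but 4, so r1c5=4.
Step 4. [r6c1∈{3,4}] in col 1, 4 fits only at r6c1, so r6c1=4.
Step 5. [r1c3∈{5}] r1c3 is down to just 5. So r1c3=5.
Step 6. [r6c6∈{3}] r6c6 has the single candidate 3. So r6c6=3.
Step 7. [r4c4∈{2}] r4c4's peers cover all but 2, so r4c4=2.
Step 8. [r4c1∈{5}] r4c1 has the single candidate 5. So r4c1=5.
Step 9. [r1c4∈{3}] r1c4 has the single candidate 3. So r1c4=3.
Step 10. [r5c3∈{6}] only 6 remains possible at r5c3. So r5c3=6.
Step 11. [r6c3∈{1}] r6c3 is down to just 1, so r6c3=1.
Step 12. [r5c1∈{3}] r5c1 is down to just 3. So r5c1=3.
Step 13. [r3c6∈{5}] only 5 remains possible at r3c6 ⇒ r3c6=5.
Step 14. [r2c4∈{1}] only 1 remains possible at r2c4, so r2c4=1.
Step 15. [r2c3∈{4}] r2c3's peers cover all but 4. So r2c3=4.
Step 16. [r3c4∈{4}] r3c4's peers cover all but 4 ⇒ r3c4=4.

Answer: 6 1 5 3 4 2 / 2 3 4 1 5 6 / 1 6 2 4 3 5 / 5 4 3 2 6 1 / 3 2 6 5 1 4 / 4 5 1 6 2 3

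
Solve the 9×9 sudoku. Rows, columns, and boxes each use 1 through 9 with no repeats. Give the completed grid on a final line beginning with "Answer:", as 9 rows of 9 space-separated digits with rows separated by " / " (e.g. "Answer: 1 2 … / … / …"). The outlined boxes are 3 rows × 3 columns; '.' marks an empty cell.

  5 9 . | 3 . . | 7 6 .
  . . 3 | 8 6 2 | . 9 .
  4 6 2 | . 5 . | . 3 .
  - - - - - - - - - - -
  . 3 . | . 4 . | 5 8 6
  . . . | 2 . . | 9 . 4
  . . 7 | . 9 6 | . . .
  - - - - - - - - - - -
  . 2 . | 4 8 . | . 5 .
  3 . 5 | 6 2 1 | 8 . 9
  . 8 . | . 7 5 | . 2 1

Step 1. [r9c7∈{3,4,6}] in row 9, 3 fits only at r9c7, so r9c7=3.
Step 2. [r6c8∈{1}] r6c8's peers cover all but 1 ⇒ r6c8=1.
Step 3. [r9c4∈{9}] r9c4 is down to just 9 ⇒ r9c4=9.
Step 4. [r9c1∈{6}] only 6 remains possible at r9c1, so r9c1=6.
Step 5. [r5c6∈{3,7,8}] 8 has one home in col 6: r5c6 ⇒ r5c6=8.
Step 6. [r5c1∈{1}] r5c1 is down to just 1. So r5c1=1.
Step 7. [r2c2∈{1,7}] r2c2 is the only open cell in col 2 admitting 1. So r2c2=1.
Step 8. [r8c2∈{4,7}] in col 2, 7 fits only at r8c2 ⇒ r8c2=7.
Step 9. [r4c1∈{2,9}] 2 has one home in row 4: r4c1 ⇒ r4c1=2.
Step 10. [r4c6∈{7}] only 7 remains possible at r4c6 ⇒ r4c6=7.
Step 11. [r1c9∈{2,8}] in row 1, 2 fits only at r1c9, so r1c9=2.
Step 12. [r3c4∈{1,7}] across row 3, 7 lands solely at r3c4, so r3c4=7.
Step 13. [r7c3∈{1,9}] row 7 places 1 nowhere but r7c3 ⇒ r7c3=1.
Step 14. [r6c4∈{5}] r6c4's peers cover all but 5. So r6c4=5.
Step 15. [r5c5∈{3}] r5c5 is down to just 3. So r5c5=3.
Step 16. [r9c3∈{4}] r9c3's peers cover all but 4 ⇒ r9c3=4.
Step 17. [r5c8∈{7}] only 7 remains possible at r5c8 ⇒ r5c8=7.
Step 18. [r4c3∈{9}] nothing but 9 survives at r4c3. So r4c3=9.
Step 19. [r7c1∈{9}] r7c1 is down to just 9, so r7c1=9.
Step 20. [r6c7∈{2}] nothing but 2 survives at r6c7. So r6c7=2.
Step 21. [r2c7∈{4}] r2c7's peers cover all but 4, so r2c7=4.
Step 22. [r5c3∈{6}] nothing but 6 survives at r5c3 ⇒ r5c3=6.
Step 23. [r2c9∈{5}] r2c9's peers cover all but 5, so r2c9=5.
Step 24. [r4c4∈{1}] r4c4 is down to just 1. So r4c4=1.
Step 25. [r7c9∈{7}] r7c9 is down to just 7, so r7c9=7.
Step 26. [r5c2∈{5}] r5c2's peers cover all but 5 ⇒ r5c2=5.
Step 27. [r1c6∈{4}] r1c6 has the single candidate 4. So r1c6=4.
Step 28. [r7c7∈{6}] only 6 remains possible at r7c7, so r7c7=6.
Step 29. [r6c2∈{4}] r6c2's peers cover all but 4 ⇒ r6c2=4.
Step 30. [r3c7∈{1}] r3c7's peers cover all but 1, so r3c7=1.
Step 31. [r2c1∈{7}] r2c1 is down to just 7. So r2c1=7.
Step 32. [r3c6∈{9}] only 9 remains possible at r3c6, so r3c6=9.
Step 33. [r1c3∈{8}] r1c3 is down to just 8. So r1c3=8.
Step 34. [r3c9∈{8}] r3c9 has the single candidate 8. So r3c9=8.
Step 35. [r6c9∈{3}] r6c9 is down to just 3, so r6c9=3.
Step 36. [r6c1∈{8}] r6c1 is down to just 8. So r6c1=8.
Step 37. [r7c6∈{3}] r7c6's peers cover all but 3. So r7c6=3.
Step 38. [r1c5∈{1}] r1c5's peers cover all but 1. So r1c5=1.
Step 39. [r8c8∈{4}] nothing but 4 survives at r8c8, so r8c8=4.

Answer: 5 9 8 3 1 4 7 6 2 / 7 1 3 8 6 2 4 9 5 / 4 6 2 7 5 9 1 3 8 / 2 3 9 1 4 7 5 8 6 / 1 5 6 2 3 8 9 7 4 / 8 4 7 5 9 6 2 1 3 / 9 2 1 4 8 3 6 5 7 / 3 7 5 6 2 1 8 4 9 / 6 8 4 9 7 5 3 2 1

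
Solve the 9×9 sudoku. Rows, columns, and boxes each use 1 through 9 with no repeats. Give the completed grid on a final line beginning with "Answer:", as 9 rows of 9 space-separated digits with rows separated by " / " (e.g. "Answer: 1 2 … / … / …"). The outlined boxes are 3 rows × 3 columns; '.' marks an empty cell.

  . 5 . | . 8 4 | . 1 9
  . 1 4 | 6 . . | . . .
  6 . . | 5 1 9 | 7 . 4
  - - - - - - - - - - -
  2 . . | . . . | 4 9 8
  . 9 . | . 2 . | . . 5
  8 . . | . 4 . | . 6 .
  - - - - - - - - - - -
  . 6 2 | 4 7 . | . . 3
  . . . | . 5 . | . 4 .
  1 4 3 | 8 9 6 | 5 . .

Step 1. [r2c9∈{2}] r2c9 is down to just 2. So r2c9=2.
Step 2. [r1c3∈{7}] nothing but 7 survives at r1c3. So r1c3=7.
Step 3. [r2c5∈{3}] r2c5's peers cover all but 3, so r2c5=3.
Step 4. [r7c6∈{1}] r7c6 is down to just 1 ⇒ r7c6=1.
Step 5. [r2c7∈{8}] r2c7 is down to just 8 ⇒ r2c7=8.
Step 6. [r8c3∈{8,9}] across col 3, 9 lands solely at r8c3, so r8c3=9.
Step 7. [r8c6∈{2,3}] 2 has one home in col 6: r8c6, so r8c6=2.
Step 8. [r6c4∈{1,3,7,9}] across row 6, 9 lands solely at r6c4 ⇒ r6c4=9.
Step 9. [r2c6∈{7}] r2c6's peers cover all but 7. So r2c6=7.
Step 10. [r8c1∈{7}] only 7 remains possible at r8c1, so r8c1=7.
Step 11. [r1c1∈{3}] r1c1's peers cover all but 3, so r1c1=3.
Step 12. [r6c7∈{1,2,3}] in row 6, 2 fits only at r6c7, so r6c7=2.
Step 13. [r5c7∈{1,3}] 3 has one home in col 7: r5c7, so r5c7=3.
Step 14. [r6c9∈{1,7}] 1 has one home in box 6: r6c9. So r6c9=1.
Step 15. [r6c3∈{5}] nothing but 5 survives at r6c3 ⇒ r6c3=5.
Step 16. [r6c6∈{3}] r6c6 is down to just 3, so r6c6=3.
Step 17. [r5c8∈{7}] r5c8 is down to just 7. So r5c8=7.
Step 18. [r5c3∈{1,6}] across row 5, 6 lands solely at r5c3. So r5c3=6.
Step 19. [r4c4∈{1,7}] col 4 places 7 nowhere but r4c4, so r4c4=7.
Step 20. [r8c9∈{6}] r8c9's peers cover all but 6. So r8c9=6.
Step 21. [r8c2∈{8}] r8c2's peers cover all but 8. So r8c2=8.
Step 22. [r5c1∈{4}] only 4 remains possible at r5c1. So r5c1=4.
Step 23. [r4c6∈{5}] r4c6 is down to just 5 ⇒ r4c6=5.
Step 24. [r9c9∈{7}] only 7 remains possible at r9c9, so r9c9=7.
Step 25. [r9c8∈{2}] only 2 remains possible at r9c8 ⇒ r9c8=2.
Step 26. [r8c4∈{3}] r8c4 has the single candidate 3, so r8c4=3.
Step 27. [r3c8∈{3}] nothing but 3 survives at r3c8 ⇒ r3c8=3.
Step 28. [r7c7∈{9}] only 9 remains possible at r7c7 ⇒ r7c7=9.
Step 29. [r5c4∈{1}] nothing but 1 survives at r5c4, so r5c4=1.
Step 30. [r1c4∈{2}] nothing but 2 survives at r1c4 ⇒ r1c4=2.
Step 31. [r4c3∈{1}] r4c3 is down to just 1. So r4c3=1.
Step 32. [r6c2∈{7}] only 7 remains possible at r6c2, so r6c2=7.
Step 33. [r2c1∈{9}] r2c1 is down to just 9, so r2c1=9.
Step 34. [r7c8∈{8}] r7c8's peers cover all but 8. So r7c8=8.
Step 35. [r3c3∈{8}] nothing but 8 survives at r3c3, so r3c3=8.
Step 36. [r2c8∈{5}] only 5 remains possible at r2c8 ⇒ r2c8=5.
Step 37. [r8c7∈{1}] nothing but 1 survives at r8c7, so r8c7=1.
Step 38. [r5c6∈{8}] r5c6 has the single candidate 8, so r5c6=8.
Step 39. [r4c2∈{3}] r4c2 has the single candidate 3. So r4c2=3.
Step 40. [r7c1∈{5}] r7c1 is down to just 5 ⇒ r7c1=5.
Step 41. [r1c7∈{6}] only 6 remains possible at r1c7. So r1c7=6.
Step 42. [r4c5∈{6}] only 6 remains possible at r4c5, so r4c5=6.
Step 43. [r3c2∈{2}] r3c2's peers cover all but 2. So r3c2=2.

Answer: 3 5 7 2 8 4 6 1 9 / 9 1 4 6 3 7 8 5 2 / 6 2 8 5 1 9 7 3 4 / 2 3 1 7 6 5 4 9 8 / 4 9 6 1 2 8 3 7 5 / 8 7 5 9 4 3 2 6 1 / 5 6 2 4 7 1 9 8 3 / 7 8 9 3 5 2 1 4 6 / 1 4 3 8 9 6 5 2 7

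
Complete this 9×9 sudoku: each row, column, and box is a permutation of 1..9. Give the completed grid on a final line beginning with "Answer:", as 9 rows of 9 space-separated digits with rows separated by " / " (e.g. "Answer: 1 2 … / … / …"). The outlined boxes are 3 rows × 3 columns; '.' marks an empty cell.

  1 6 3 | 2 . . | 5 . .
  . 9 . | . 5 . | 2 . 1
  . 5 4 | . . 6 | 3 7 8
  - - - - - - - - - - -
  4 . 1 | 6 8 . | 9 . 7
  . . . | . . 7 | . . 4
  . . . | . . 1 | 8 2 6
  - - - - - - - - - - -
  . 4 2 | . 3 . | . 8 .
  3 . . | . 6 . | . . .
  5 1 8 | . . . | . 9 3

Step 1. [r8c2∈{7}] r8c2 is down to just 7 ⇒ r8c2=7.
Step 2. [r8c3∈{9}] r8c3's peers cover all but 9, so r8c3=9.
Step 3. [r1c6∈{4,8,9}] row 1 places 8 nowhere but r1c6 ⇒ r1c6=8.
Step 4. [r1c5∈{4,7,9}] row 1 places 7 nowhere but r1c5. So r1c5=7.
Step 5. [r7c9∈{5}] r7c9 has the single candidate 5 ⇒ r7c9=5.
Step 6. [r5c7∈{1}] r5c7 has the single candidate 1. So r5c7=1.
Step 7. [r8c7∈{4}] r8c7 is down to just 4, so r8c7=4.
Step 8. [r7c4∈{1,7,9}] across row 7, 1 lands solely at r7c4 ⇒ r7c4=1.
Step 9. [r5c2∈{2,3,8}] r5c2 is the only open cell in col 2 admitting 8, so r5c2=8.
Step 10. [r3c4∈{9}] nothing but 9 survives at r3c4. So r3c4=9.
Step 11. [r4c2∈{2,3}] 2 has one home in col 2: r4c2. So r4c2=2.
Step 12. [r9c4∈{4,7}] r9c4 is the only open cell in col 4 admitting 7. So r9c4=7.
Step 13. [r5c5∈{2,9}] across row 5, 2 lands solely at r5c5. So r5c5=2.
Step 14. [r9c6∈{2,4}] r9c6 is the only open cell in row 9 admitting 2 ⇒ r9c6=2.
Step 15. [r2c6∈{3,4}] in col 6, 4 fits only at r2c6 ⇒ r2c6=4.
Step 16. [r4c6∈{3,5}] across col 6, 3 lands solely at r4c6. So r4c6=3.
Step 17. [r5c4∈{5}] r5c4's peers cover all but 5. So r5c4=5.
Step 18. [r6c5∈{4,9}] across col 5, 9 lands solely at r6c5. So r6c5=9.
Step 19. [r7c1∈{6}] only 6 remains possible at r7c1 ⇒ r7c1=6.
Step 20. [r2c3∈{7}] r2c3 has the single candidate 7 ⇒ r2c3=7.
Step 21. [r5c3∈{6}] r5c3's peers cover all but 6, so r5c3=6.
Step 22. [r1c9∈{9}] nothing but 9 survives at r1c9 ⇒ r1c9=9.
Step 23. [r6c1∈{7}] r6c1 is down to just 7, so r6c1=7.
Step 24. [r5c8∈{3}] only 3 remains possible at r5c8 ⇒ r5c8=3.
Step 25. [r1c8∈{4}] only 4 remains possible at r1c8 ⇒ r1c8=4.
Step 26. [r8c4∈{8}] r8c4 is down to just 8. So r8c4=8.
Step 27. [r3c1∈{2}] r3c1 is down to just 2, so r3c1=2.
Step 28. [r5c1∈{9}] r5c1 is down to just 9, so r5c1=9.
Step 29. [r2c1∈{8}] r2c1's peers cover all but 8 ⇒ r2c1=8.
Step 30. [r6c4∈{4}] r6c4 has the single candidate 4. So r6c4=4.
Step 31. [r6c2∈{3}] r6c2 has the single candidate 3 ⇒ r6c2=3.
Step 32. [r7c6∈{9}] r7c6 has the single candidate 9. So r7c6=9.
Step 33. [r8c9∈{2}] r8c9 is down to just 2. So r8c9=2.
Step 34. [r7c7∈{7}] r7c7 has the single candidate 7, so r7c7=7.
Step 35. [r4c8∈{5}] only 5 remains possible at r4c8, so r4c8=5.
Step 36. [r9c5∈{4}] r9c5 has the single candidate 4 ⇒ r9c5=4.
Step 37. [r8c8∈{1}] r8c8 has the single candidate 1. So r8c8=1.
Step 38. [r8c6∈{5}] r8c6 has the single candidate 5 ⇒ r8c6=5.
Step 39. [r9c7∈{6}] r9c7 is down to just 6, so r9c7=6.
Step 40. [r3c5∈{1}] only 1 remains possible at r3c5, so r3c5=1.
Step 41. [r2c8∈{6}] r2c8 is down to just 6 ⇒ r2c8=6.
Step 42. [r6c3∈{5}] r6c3 has the single candidate 5, so r6c3=5.
Step 43. [r2c4∈{3}] only 3 remains possible at r2c4, so r2c4=3.

Answer: 1 6 3 2 7 8 5 4 9 / 8 9 7 3 5 4 2 6 1 / 2 5 4 9 1 6 3 7 8 / 4 2 1 6 8 3 9 5 7 / 9 8 6 5 2 7 1 3 4 / 7 3 5 4 9 1 8 2 6 / 6 4 2 1 3 9 7 8 5 / 3 7 9 8 6 5 4 1 2 / 5 1 8 7 4 2 6 9 3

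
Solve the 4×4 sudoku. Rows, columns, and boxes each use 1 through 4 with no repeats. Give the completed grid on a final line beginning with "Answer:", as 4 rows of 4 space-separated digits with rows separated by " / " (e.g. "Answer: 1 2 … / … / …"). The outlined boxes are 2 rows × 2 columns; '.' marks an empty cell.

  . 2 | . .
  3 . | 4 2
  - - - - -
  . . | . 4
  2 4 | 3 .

Step 1. [r3c1∈{1}] r3c1's peers cover all but 1 ⇒ r3c1=1.
Step 2. [r1c3∈{1}] only 1 remains possible at r1c3. So r1c3=1.
Step 3. [r4c4∈{1}] r4c4's peers cover all but 1, so r4c4=1.
Step 4. [r1c4∈{3}] only 3 remains possible at r1c4. So r1c4=3.
Step 5. [r3c3∈{2}] nothing but 2 survives at r3c3, so r3c3=2.
Step 6. [r3c2∈{3}] r3c2 has the single candidate 3. So r3c2=3.
Step 7. [r1c1∈{4}] only 4 remains possible at r1c1 ⇒ r1c1=4.
Step 8. [r2c2∈{1}] r2c2 has the single candidate 1, so r2c2=1.

Answer: 4 2 1 3 / 3 1 4 2 / 1 3 2 4 / 2 4 3 1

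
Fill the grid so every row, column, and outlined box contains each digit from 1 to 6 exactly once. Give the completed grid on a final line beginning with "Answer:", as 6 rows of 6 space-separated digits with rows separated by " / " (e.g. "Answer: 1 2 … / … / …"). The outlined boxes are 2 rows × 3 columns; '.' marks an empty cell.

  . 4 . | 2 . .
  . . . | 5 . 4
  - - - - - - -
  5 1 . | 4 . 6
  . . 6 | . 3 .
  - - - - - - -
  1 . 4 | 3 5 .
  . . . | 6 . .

Step 1. [r4c2∈{2}] r4c2's peers cover all but 2 ⇒ r4c2=2.
Step 2. [r3c3∈{3}] r3c3 has the single candidate 3 ⇒ r3c3=3.
Step 3. [r6c2∈{3,5}] in col 2, 5 fits only at r6c2. So r6c2=5.
Step 4. [r6c3∈{2}] r6c3 is down to just 2 ⇒ r6c3=2.
Step 5. [r6c6∈{1}] r6c6's peers cover all but 1 ⇒ r6c6=1.
Step 6. [r2c2∈{3,6}] r2c2 is the only open cell in col 2 admitting 3. So r2c2=3.
Step 7. [r1c1∈{6}] nothing but 6 survives at r1c1. So r1c1=6.
Step 8. [r1c5∈{1}] r1c5 has the single candidate 1, so r1c5=1.
Step 9. [r2c3∈{1}] r2c3's peers cover all but 1 ⇒ r2c3=1.
Step 10. [r1c3∈{5}] only 5 remains possible at r1c3, so r1c3=5.
Step 11. [r2c1∈{2}] r2c1 has the single candidate 2, so r2c1=2.
Step 12. [r1c6∈{3}] r1c6 has the single candidate 3, so r1c6=3.
Step 13. [r6c1∈{3}] only 3 remains possible at r6c1, so r6c1=3.
Step 14. [r4c6∈{5}] r4c6's peers cover all but 5 ⇒ r4c6=5.
Step 15. [r5c6∈{2}] r5c6's peers cover all but 2, so r5c6=2.
Step 16. [r5c2∈{6}] nothing but 6 survives at r5c2. So r5c2=6.
Step 17. [r3c5∈{2}] r3c5 is down to just 2. So r3c5=2.
Step 18. [r4c4∈{1}] r4c4 has the single candidate 1, so r4c4=1.
Step 19. [r6c5∈{4}] nothing but 4 survives at r6c5 ⇒ r6c5=4.
Step 20. [r2c5∈{6}] only 6 remains possible at r2c5, so r2c5=6.
Step 21. [r4c1∈{4}] r4c1 has the single candidate 4 ⇒ r4c1=4.

Answer: 6 4 5 2 1 3 / 2 3 1 5 6 4 / 5 1 3 4 2 6 / 4 2 6 1 3 5 / 1 6 4 3 5 2 / 3 5 2 6 4 1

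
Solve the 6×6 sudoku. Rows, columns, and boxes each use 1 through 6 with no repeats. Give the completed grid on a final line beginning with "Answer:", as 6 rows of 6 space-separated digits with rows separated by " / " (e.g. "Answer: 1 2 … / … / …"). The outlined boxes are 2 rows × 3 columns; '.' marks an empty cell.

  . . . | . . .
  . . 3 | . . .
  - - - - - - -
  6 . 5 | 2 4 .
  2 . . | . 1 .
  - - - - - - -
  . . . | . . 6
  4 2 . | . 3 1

Step 1. [r1c3∈{1,2,4,6}] r1c3 is the only open cell in col 3 admitting 2 ⇒ r1c3=2.
Step 2. [r6c4∈{5}] r6c4's peers cover all but 5, so r6c4=5.
Step 3. [r3c6∈{3}] r3c6's peers cover all but 3. So r3c6=3.
Step 4. [r2c6∈{2,4,5}] across col 6, 2 lands solely at r2c6. So r2c6=2.
Step 5. [r1c6∈{4,5}] 4 has one home in col 6: r1c6, so r1c6=4.
Step 6. [r2c2∈{1,4,5,6}] row 2 places 4 nowhere but r2c2 ⇒ r2c2=4.
Step 7. [r1c2∈{1,5,6}] col 2 places 6 nowhere but r1c2 ⇒ r1c2=6.
Step 8. [r5c2∈{1,3,5}] r5c2 is the only open cell in col 2 admitting 5. So r5c2=5.
Step 9. [r2c5∈{5,6}] 6 has one home in col 5: r2c5 ⇒ r2c5=6.
Step 10. [r2c4∈{1}] r2c4's peers cover all but 1 ⇒ r2c4=1.
Step 11. [r1c1∈{1,5}] across row 1, 1 lands solely at r1c1 ⇒ r1c1=1.
Step 12. [r4c6∈{5}] r4c6 has the single candidate 5, so r4c6=5.
Step 13. [r1c5∈{5}] r1c5 has the single candidate 5 ⇒ r1c5=5.
Step 14. [r6c3∈{6}] r6c3 has the single candidate 6 ⇒ r6c3=6.
Step 15. [r1c4∈{3}] r1c4 has the single candidate 3, so r1c4=3.
Step 16. [r2c1∈{5}] nothing but 5 survives at r2c1 ⇒ r2c1=5.
Step 17. [r3c2∈{1}] r3c2 has the single candidate 1, so r3c2=1.
Step 18. [r5c3∈{1}] nothing but 1 survives at r5c3 ⇒ r5c3=1.
Step 19. [r4c2∈{3}] r4c2's peers cover all but 3 ⇒ r4c2=3.
Step 20. [r5c4∈{4}] r5c4 has the single candidate 4, so r5c4=4.
Step 21. [r5c1∈{3}] r5c1's peers cover all but 3 ⇒ r5c1=3.
Step 22. [r4c3∈{4}] r4c3 has the single candidate 4. So r4c3=4.
Step 23. [r4c4∈{6}] r4c4 has the single candidate 6, so r4c4=6.
Step 24. [r5c5∈{2}] only 2 remains possible at r5c5 ⇒ r5c5=2.

Answer: 1 6 2 3 5 4 / 5 4 3 1 6 2 / 6 1 5 2 4 3 / 2 3 4 6 1 5 / 3 5 1 4 2 6 / 4 2 6 5 3 1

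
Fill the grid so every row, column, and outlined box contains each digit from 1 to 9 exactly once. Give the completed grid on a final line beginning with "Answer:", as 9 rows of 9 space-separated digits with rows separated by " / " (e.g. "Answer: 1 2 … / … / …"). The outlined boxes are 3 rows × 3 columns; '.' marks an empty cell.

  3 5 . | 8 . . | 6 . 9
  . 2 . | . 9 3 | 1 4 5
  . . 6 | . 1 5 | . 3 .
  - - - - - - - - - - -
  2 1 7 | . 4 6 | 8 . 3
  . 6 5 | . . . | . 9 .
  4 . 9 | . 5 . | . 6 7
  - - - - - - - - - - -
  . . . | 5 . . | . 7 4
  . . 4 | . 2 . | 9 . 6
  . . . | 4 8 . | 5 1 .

Step 1. [r6c7∈{2}] only 2 remains possible at r6c7, so r6c7=2.
Step 2. [r5c1∈{8}] only 8 remains possible at r5c1. So r5c1=8.
Step 3. [r2c1∈{7}] r2c1's peers cover all but 7 ⇒ r2c1=7.
Step 4. [r7c3∈{1,2,3,8}] across row 7, 2 lands solely at r7c3, so r7c3=2.
Step 5. [r6c2∈{3}] nothing but 3 survives at r6c2, so r6c2=3.
Step 6. [r6c4∈{1}] r6c4 has the single candidate 1. So r6c4=1.
Step 7. [r1c5∈{7}] nothing but 7 survives at r1c5. So r1c5=7.
Step 8. [r7c2∈{8,9}] row 7 places 8 nowhere but r7c2, so r7c2=8.
Step 9. [r3c1∈{9}] r3c1's peers cover all but 9 ⇒ r3c1=9.
Step 10. [r3c4∈{2}] r3c4 is down to just 2 ⇒ r3c4=2.
Step 11. [r8c2∈{7}] r8c2 has the single candidate 7. So r8c2=7.
Step 12. [r5c4∈{3,7}] col 4 places 7 nowhere but r5c4 ⇒ r5c4=7.
Step 13. [r7c6∈{1,9}] in row 7, 9 fits only at r7c6, so r7c6=9.
Step 14. [r7c1∈{1,6}] 1 has one home in row 7: r7c1, so r7c1=1.
Step 15. [r7c5∈{3,6}] r7c5 is the only open cell in row 7 admitting 6, so r7c5=6.
Step 16. [r2c4∈{6}] only 6 remains possible at r2c4, so r2c4=6.
Step 17. [r9c3∈{3}] r9c3 is down to just 3 ⇒ r9c3=3.
Step 18. [r5c9∈{1}] only 1 remains possible at r5c9, so r5c9=1.
Step 19. [r2c3∈{8}] nothing but 8 survives at r2c3. So r2c3=8.
Step 20. [r1c8∈{2}] r1c8 has the single candidate 2. So r1c8=2.
Step 21. [r1c6∈{4}] nothing but 4 survives at r1c6. So r1c6=4.
Step 22. [r3c7∈{7}] r3c7's peers cover all but 7. So r3c7=7.
Step 23. [r6c6∈{8}] r6c6's peers cover all but 8. So r6c6=8.
Step 24. [r9c6∈{7}] r9c6 has the single candidate 7, so r9c6=7.
Step 25. [r4c4∈{9}] r4c4 is down to just 9. So r4c4=9.
Step 26. [r3c9∈{8}] nothing but 8 survives at r3c9, so r3c9=8.
Step 27. [r9c1∈{6}] only 6 remains possible at r9c1, so r9c1=6.
Step 28. [r9c9∈{2}] r9c9's peers cover all but 2, so r9c9=2.
Step 29. [r5c6∈{2}] nothing but 2 survives at r5c6, so r5c6=2.
Step 30. [r8c6∈{1}] r8c6 is down to just 1, so r8c6=1.
Step 31. [r5c7∈{4}] r5c7 has the single candidate 4 ⇒ r5c7=4.
Step 32. [r7c7∈{3}] only 3 remains possible at r7c7 ⇒ r7c7=3.
Step 33. [r5c5∈{3}] r5c5 has the single candidate 3, so r5c5=3.
Step 34. [r8c8∈{8}] nothing but 8 survives at r8c8. So r8c8=8.
Step 35. [r9c2∈{9}] only 9 remains possible at r9c2. So r9c2=9.
Step 36. [r8c4∈{3}] only 3 remains possible at r8c4, so r8c4=3.
Step 37. [r8c1∈{5}] only 5 remains possible at r8c1, so r8c1=5.
Step 38. [r3c2∈{4}] r3c2 has the single candidate 4, so r3c2=4.
Step 39. [r4c8∈{5}] nothing but 5 survives at r4c8. So r4c8=5.
Step 40. [r1c3∈{1}] only 1 remains possible at r1c3. So r1c3=1.

Answer: 3 5 1 8 7 4 6 2 9 / 7 2 8 6 9 3 1 4 5 / 9 4 6 2 1 5 7 3 8 / 2 1 7 9 4 6 8 5 3 / 8 6 5 7 3 2 4 9 1 / 4 3 9 1 5 8 2 6 7 / 1 8 2 5 6 9 3 7 4 / 5 7 4 3 2 1 9 8 6 / 6 9 3 4 8 7 5 1 2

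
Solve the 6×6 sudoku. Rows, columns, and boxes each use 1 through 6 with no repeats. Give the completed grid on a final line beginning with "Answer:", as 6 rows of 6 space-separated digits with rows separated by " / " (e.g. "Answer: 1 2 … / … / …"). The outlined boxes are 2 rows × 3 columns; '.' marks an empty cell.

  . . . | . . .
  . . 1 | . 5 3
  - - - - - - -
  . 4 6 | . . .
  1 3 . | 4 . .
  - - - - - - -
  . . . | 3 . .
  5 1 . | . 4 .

Step 1. [r3c1∈{2}] only 2 remains possible at r3c1. So r3c1=2.
Step 2. [r5c6∈{1,2,5,6}] r5c6 is the only open cell in row 5 admitting 5, so r5c6=5.
Step 3. [r1c6∈{1,2,4,6}] 4 has one home in col 6: r1c6 ⇒ r1c6=4.
Step 4. [r5c5∈{1,2,6}] 1 has one home in row 5: r5c5. So r5c5=1.
Step 5. [r1c4∈{1,2,6}] in row 1, 1 fits only at r1c4 ⇒ r1c4=1.
Step 6. [r1c2∈{2,5,6}] in col 2, 5 fits only at r1c2. So r1c2=5.
Step 7. [r5c3∈{2,4}] col 3 places 4 nowhere but r5c3, so r5c3=4.
Step 8. [r5c1∈{6}] r5c1's peers cover all but 6, so r5c1=6.
Step 9. [r1c5∈{2,6}] 6 has one home in row 1: r1c5. So r1c5=6.
Step 10. [r1c3∈{2,3}] r1c3 is the only open cell in row 1 admitting 2 ⇒ r1c3=2.
Step 11. [r4c6∈{2,6}] 6 has one home in row 4: r4c6, so r4c6=6.
Step 12. [r6c6∈{2}] only 2 remains possible at r6c6 ⇒ r6c6=2.
Step 13. [r2c4∈{2}] only 2 remains possible at r2c4. So r2c4=2.
Step 14. [r3c5∈{3}] r3c5 has the single candidate 3 ⇒ r3c5=3.
Step 15. [r2c1∈{4}] r2c1 has the single candidate 4 ⇒ r2c1=4.
Step 16. [r4c3∈{5}] r4c3's peers cover all but 5. So r4c3=5.
Step 17. [r1c1∈{3}] only 3 remains possible at r1c1 ⇒ r1c1=3.
Step 18. [r3c6∈{1}] r3c6's peers cover all but 1. So r3c6=1.
Step 19. [r3c4∈{5}] r3c4 has the single candidate 5, so r3c4=5.
Step 20. [r2c2∈{6}] only 6 remains possible at r2c2 ⇒ r2c2=6.
Step 21. [r5c2∈{2}] r5c2 has the single candidate 2. So r5c2=2.
Step 22. [r6c4∈{6}] r6c4 has the single candidate 6. So r6c4=6.
Step 23. [r4c5∈{2}] r4c5 has the single candidate 2 ⇒ r4c5=2.
Step 24. [r6c3∈{3}] r6c3 is down to just 3, so r6c3=3.

Answer: 3 5 2 1 6 4 / 4 6 1 2 5 3 / 2 4 6 5 3 1 / 1 3 5 4 2 6 / 6 2 4 3 1 5 / 5 1 3 6 4 2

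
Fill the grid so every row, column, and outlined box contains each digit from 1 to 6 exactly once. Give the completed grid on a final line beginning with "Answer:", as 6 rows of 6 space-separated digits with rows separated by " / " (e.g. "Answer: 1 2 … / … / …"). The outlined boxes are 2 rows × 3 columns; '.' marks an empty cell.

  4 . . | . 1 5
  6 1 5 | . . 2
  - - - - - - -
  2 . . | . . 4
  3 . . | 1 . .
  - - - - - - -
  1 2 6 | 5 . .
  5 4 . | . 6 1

Step 1. [r5c6∈{3}] r5c6 has the single candidate 3 ⇒ r5c6=3.
Step 2. [r1c2∈{3}] r1c2 has the single candidate 3, so r1c2=3.
Step 3. [r2c4∈{3,4}] r2c4 is the only open cell in col 4 admitting 4, so r2c4=4.
Step 4. [r4c6∈{6}] r4c6 is down to just 6. So r4c6=6.
Step 5. [r4c2∈{5}] r4c2's peers cover all but 5. So r4c2=5.
Step 6. [r3c5∈{3,5}] 5 has one home in row 3: r3c5 ⇒ r3c5=5.
Step 7. [r4c3∈{4}] r4c3 has the single candidate 4. So r4c3=4.
Step 8. [r5c5∈{4}] r5c5 is down to just 4, so r5c5=4.
Step 9. [r4c5∈{2}] only 2 remains possible at r4c5 ⇒ r4c5=2.
Step 10. [r6c3∈{3}] nothing but 3 survives at r6c3. So r6c3=3.
Step 11. [r1c3∈{2}] nothing but 2 survives at r1c3. So r1c3=2.
Step 12. [r3c2∈{6}] nothing but 6 survives at r3c2, so r3c2=6.
Step 13. [r3c3∈{1}] r3c3 has the single candidate 1. So r3c3=1.
Step 14. [r1c4∈{6}] r1c4 has the single candidate 6. So r1c4=6.
Step 15. [r2c5∈{3}] nothing but 3 survives at r2c5. So r2c5=3.
Step 16. [r6c4∈{2}] r6c4 has the single candidate 2, so r6c4=2.
Step 17. [r3c4∈{3}] r3c4 has the single candidate 3 ⇒ r3c4=3.

Answer: 4 3 2 6 1 5 / 6 1 5 4 3 2 / 2 6 1 3 5 4 / 3 5 4 1 2 6 / 1 2 6 5 4 3 / 5 4 3 2 6 1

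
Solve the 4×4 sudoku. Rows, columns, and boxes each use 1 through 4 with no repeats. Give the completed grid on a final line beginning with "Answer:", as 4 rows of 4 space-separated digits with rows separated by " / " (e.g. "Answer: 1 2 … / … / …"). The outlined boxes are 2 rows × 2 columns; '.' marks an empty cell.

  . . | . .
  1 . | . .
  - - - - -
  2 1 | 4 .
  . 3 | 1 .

Step 1. [r1c4∈{1,2,3,4}] 1 has one home in row 1: r1c4, so r1c4=1.
Step 2. [r2c4∈{2,3,4}] col 4 places 4 nowhere but r2c4. So r2c4=4.
Step 3. [r1c2∈{2,4}] col 2 places 4 nowhere but r1c2. So r1c2=4.
Step 4. [r1c3∈{2,3}] in row 1, 2 fits only at r1c3, so r1c3=2.
Step 5. [r4c4∈{2}] r4c4 has the single candidate 2. So r4c4=2.
Step 6. [r1c1∈{3}] r1c1's peers cover all but 3 ⇒ r1c1=3.
Step 7. [r2c3∈{3}] r2c3 has the single candidate 3 ⇒ r2c3=3.
Step 8. [r2c2∈{2}] r2c2's peers cover all but 2. So r2c2=2.
Step 9. [r4c1∈{4}] nothing but 4 survives at r4c1, so r4c1=4.
Step 10. [r3c4∈{3}] r3c4 is down to just 3. So r3c4=3.

Answer: 3 4 2 1 / 1 2 3 4 / 2 1 4 3 / 4 3 1 2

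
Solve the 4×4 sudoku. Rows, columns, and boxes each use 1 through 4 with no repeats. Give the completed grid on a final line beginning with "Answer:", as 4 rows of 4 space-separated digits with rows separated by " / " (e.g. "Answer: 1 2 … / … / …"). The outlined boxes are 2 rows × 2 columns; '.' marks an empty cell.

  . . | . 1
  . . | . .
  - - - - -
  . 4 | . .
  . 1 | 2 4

Step 1. [r2c4∈{2,3}] col 4 places 2 nowhere but r2c4 ⇒ r2c4=2.
Step 2. [r2c2∈{3}] only 3 remains possible at r2c2. So r2c2=3.
Step 3. [r3c1∈{2,3}] 2 has one home in row 3: r3c1, so r3c1=2.
Step 4. [r1c3∈{3,4}] r1c3 is the only open cell in row 1 admitting 3. So r1c3=3.
Step 5. [r2c1∈{1,4}] row 2 places 1 nowhere but r2c1, so r2c1=1.
Step 6. [r1c2∈{2}] nothing but 2 survives at r1c2 ⇒ r1c2=2.
Step 7. [r2c3∈{4}] r2c3's peers cover all but 4 ⇒ r2c3=4.
Step 8. [r1c1∈{4}] r1c1 is down to just 4 ⇒ r1c1=4.
Step 9. [r3c4∈{3}] r3c4 has the single candidate 3. So r3c4=3.
Step 10. [r4c1∈{3}] r4c1 is down to just 3 ⇒ r4c1=3.
Step 11. [r3c3∈{1}] only 1 remains possible at r3c3, so r3c3=1.

Answer: 4 2 3 1 / 1 3 4 2 / 2 4 1 3 / 3 1 2 4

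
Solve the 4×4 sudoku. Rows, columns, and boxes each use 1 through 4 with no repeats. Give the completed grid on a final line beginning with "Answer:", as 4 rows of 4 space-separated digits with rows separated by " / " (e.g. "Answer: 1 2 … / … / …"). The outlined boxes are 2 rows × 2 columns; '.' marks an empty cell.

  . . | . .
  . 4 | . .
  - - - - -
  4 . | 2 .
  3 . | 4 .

Step 1. [r4c4∈{1}] r4c4's peers cover all but 1 ⇒ r4c4=1.
Step 2. [r1c2∈{1,2,3}] col 2 places 3 nowhere but r1c2 ⇒ r1c2=3.
Step 3. [r1c3∈{1}] nothing but 1 survives at r1c3 ⇒ r1c3=1.
Step 4. [r1c1∈{2}] nothing but 2 survives at r1c1, so r1c1=2.
Step 5. [r2c3∈{3}] r2c3 is down to just 3, so r2c3=3.
Step 6. [r2c4∈{2}] nothing but 2 survives at r2c4. So r2c4=2.
Step 7. [r4c2∈{2}] nothing but 2 survives at r4c2. So r4c2=2.
Step 8. [r3c2∈{1}] nothing but 1 survives at r3c2, so r3c2=1.
Step 9. [r3c4∈{3}] r3c4 is down to just 3, so r3c4=3.
Step 10. [r1c4∈{4}] r1c4 has the single candidate 4. So r1c4=4.
Step 11. [r2c1∈{1}] r2c1 is down to just 1. So r2c1=1.

Answer: 2 3 1 4 / 1 4 3 2 / 4 1 2 3 / 3 2 4 1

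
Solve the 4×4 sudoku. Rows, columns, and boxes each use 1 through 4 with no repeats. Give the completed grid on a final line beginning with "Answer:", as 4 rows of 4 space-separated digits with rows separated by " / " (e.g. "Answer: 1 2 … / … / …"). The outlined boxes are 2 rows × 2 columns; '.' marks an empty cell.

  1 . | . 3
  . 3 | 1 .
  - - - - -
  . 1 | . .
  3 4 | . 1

Step 1. [r1c3∈{2,4}] r1c3 is the only open cell in row 1 admitting 4, so r1c3=4.
Step 2. [r3c1∈{2}] only 2 remains possible at r3c1 ⇒ r3c1=2.
Step 3. [r1c2∈{2}] nothing but 2 survives at r1c2 ⇒ r1c2=2.
Step 4. [r2c1∈{4}] r2c1 is down to just 4 ⇒ r2c1=4.
Step 5. [r2c4∈{2}] r2c4 is down to just 2, so r2c4=2.
Step 6. [r3c3∈{3}] r3c3 has the single candidate 3 ⇒ r3c3=3.
Step 7. [r4c3∈{2}] r4c3's peers cover all but 2. So r4c3=2.
Step 8. [r3c4∈{4}] r3c4's peers cover all but 4. So r3c4=4.

Answer: 1 2 4 3 / 4 3 1 2 / 2 1 3 4 / 3 4 2 1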